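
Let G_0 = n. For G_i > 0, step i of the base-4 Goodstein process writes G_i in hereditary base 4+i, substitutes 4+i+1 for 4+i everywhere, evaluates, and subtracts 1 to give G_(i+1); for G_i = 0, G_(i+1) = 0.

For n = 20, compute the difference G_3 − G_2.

12

i=0: 20 = 4^2 + 4 (b=4); 4→5: 5^2 + 5 = 30; 30−1 = 29
i=1: 29 = 5^2 + 4 (b=5); 5→6: 6^2 + 4 = 40; 40−1 = 39
i=2: 39 = 6^2 + 3 (b=6); 6→7: 7^2 + 3 = 52; 52−1 = 51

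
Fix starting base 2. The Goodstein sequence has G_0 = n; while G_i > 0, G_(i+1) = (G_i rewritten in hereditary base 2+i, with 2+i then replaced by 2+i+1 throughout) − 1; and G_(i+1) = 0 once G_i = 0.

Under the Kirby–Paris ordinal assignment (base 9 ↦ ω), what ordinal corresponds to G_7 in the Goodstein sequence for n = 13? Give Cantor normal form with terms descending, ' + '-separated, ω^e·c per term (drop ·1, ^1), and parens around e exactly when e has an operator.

ω^(ω + 1) + ω^3·3 + ω^2·3 + ω·2 + 6

G_0=13  [base 2] 2^(2 + 1) + 2^2 + 1  →[2↦3]→  3^(3 + 1) + 3^3 + 1 = 109  −1 ⇒ G_1=108
G_1=108  [base 3] 3^(3 + 1) + 3^3  →[3↦4]→  4^(4 + 1) + 4^4 = 1280  −1 ⇒ G_2=1279
G_2=1279  [base 4] 4^(4 + 1) + 3·4^3 + 3·4^2 + 3·4 + 3  →[4↦5]→  5^(5 + 1) + 3·5^3 + 3·5^2 + 3·5 + 3 = 16093  −1 ⇒ G_3=16092
G_3=16092  [base 5] 5^(5 + 1) + 3·5^3 + 3·5^2 + 3·5 + 2  →[5↦6]→  6^(6 + 1) + 3·6^3 + 3·6^2 + 3·6 + 2 = 280712  −1 ⇒ G_4=280711
G_4=280711  [base 6] 6^(6 + 1) + 3·6^3 + 3·6^2 + 3·6 + 1  →[6↦7]→  7^(7 + 1) + 3·7^3 + 3·7^2 + 3·7 + 1 = 5765999  −1 ⇒ G_5=5765998
G_5=5765998  [base 7] 7^(7 + 1) + 3·7^3 + 3·7^2 + 3·7  →[7↦8]→  8^(8 + 1) + 3·8^3 + 3·8^2 + 3·8 = 134219480  −1 ⇒ G_6=134219479
G_6=134219479  [base 8] 8^(8 + 1) + 3·8^3 + 3·8^2 + 2·8 + 7  →[8↦9]→  9^(9 + 1) + 3·9^3 + 3·9^2 + 2·9 + 7 = 3486786856  −1 ⇒ G_7=3486786855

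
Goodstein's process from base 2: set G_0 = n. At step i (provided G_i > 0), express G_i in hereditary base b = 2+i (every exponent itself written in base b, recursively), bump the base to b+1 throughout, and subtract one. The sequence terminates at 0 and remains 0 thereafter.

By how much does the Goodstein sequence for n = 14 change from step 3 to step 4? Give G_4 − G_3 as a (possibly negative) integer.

307841

G_0=14  [base 2] 2^(2 + 1) + 2^2 + 2  →[2↦3]→  3^(3 + 1) + 3^3 + 3 = 111  −1 ⇒ G_1=110
G_1=110  [base 3] 3^(3 + 1) + 3^3 + 2  →[3↦4]→  4^(4 + 1) + 4^4 + 2 = 1282  −1 ⇒ G_2=1281
G_2=1281  [base 4] 4^(4 + 1) + 4^4 + 1  →[4↦5]→  5^(5 + 1) + 5^5 + 1 = 18751  −1 ⇒ G_3=18750
G_3=18750  [base 5] 5^(5 + 1) + 5^5  →[5↦6]→  6^(6 + 1) + 6^6 = 326592  −1 ⇒ G_4=326591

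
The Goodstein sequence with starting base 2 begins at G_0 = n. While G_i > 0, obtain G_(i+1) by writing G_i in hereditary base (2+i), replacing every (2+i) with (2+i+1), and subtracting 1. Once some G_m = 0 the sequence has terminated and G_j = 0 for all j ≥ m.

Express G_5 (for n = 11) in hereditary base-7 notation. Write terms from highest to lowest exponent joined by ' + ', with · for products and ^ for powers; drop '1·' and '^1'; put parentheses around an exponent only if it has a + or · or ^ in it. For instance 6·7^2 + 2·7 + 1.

7^(7 + 1)

G_0 = 11. HB_2(11) = 2^(2 + 1) + 2 + 1. Bump = 85. G_1 = 84.
G_1 = 84. HB_3(84) = 3^(3 + 1) + 3. Bump = 1028. G_2 = 1027.
G_2 = 1027. HB_4(1027) = 4^(4 + 1) + 3. Bump = 15628. G_3 = 15627.
G_3 = 15627. HB_5(15627) = 5^(5 + 1) + 2. Bump = 279938. G_4 = 279937.
G_4 = 279937. HB_6(279937) = 6^(6 + 1) + 1. Bump = 5764802. G_5 = 5764801.
G_5 = 5764801. HB_7(5764801) = 7^(7 + 1). Bump = 134217728. G_6 = 134217727.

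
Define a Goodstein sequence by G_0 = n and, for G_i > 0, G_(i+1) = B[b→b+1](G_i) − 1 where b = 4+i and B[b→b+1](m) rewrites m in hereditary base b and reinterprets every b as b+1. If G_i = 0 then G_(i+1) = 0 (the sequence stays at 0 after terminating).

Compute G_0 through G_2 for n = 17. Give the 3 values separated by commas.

base 4: 17 = 4^2 + 1; at 5: 5^2 + 1 = 26; next = 25
base 5: 25 = 5^2; at 6: 6^2 = 36; next = 35

17, 25, 35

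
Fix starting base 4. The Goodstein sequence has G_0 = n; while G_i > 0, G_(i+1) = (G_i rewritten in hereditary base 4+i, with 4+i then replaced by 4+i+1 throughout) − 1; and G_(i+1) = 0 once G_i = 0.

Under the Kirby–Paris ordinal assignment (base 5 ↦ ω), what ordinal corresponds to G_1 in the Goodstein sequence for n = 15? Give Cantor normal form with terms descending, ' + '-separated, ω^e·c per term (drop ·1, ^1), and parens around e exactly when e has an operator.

ω·3 + 2

i=0: 15 = 3·4 + 3 (b=4); 4→5: 3·5 + 3 = 18; 18−1 = 17
i=1: 17 = 3·5 + 2 (b=5); 5→6: 3·6 + 2 = 20; 20−1 = 19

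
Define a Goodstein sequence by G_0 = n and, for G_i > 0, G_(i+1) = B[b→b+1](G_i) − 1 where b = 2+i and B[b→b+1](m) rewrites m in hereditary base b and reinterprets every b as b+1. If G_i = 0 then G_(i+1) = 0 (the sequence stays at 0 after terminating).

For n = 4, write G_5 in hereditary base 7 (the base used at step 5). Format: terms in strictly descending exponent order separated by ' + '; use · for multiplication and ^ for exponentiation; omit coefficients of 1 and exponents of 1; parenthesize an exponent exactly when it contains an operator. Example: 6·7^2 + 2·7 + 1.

2·7^2 + 7 + 4

step 0: 4 = 2^2; sub 3 for 2: 3^3; = 27; G_1 = 27−1 = 26
step 1: 26 = 2·3^2 + 2·3 + 2; sub 4 for 3: 2·4^2 + 2·4 + 2; = 42; G_2 = 42−1 = 41
step 2: 41 = 2·4^2 + 2·4 + 1; sub 5 for 4: 2·5^2 + 2·5 + 1; = 61; G_3 = 61−1 = 60
step 3: 60 = 2·5^2 + 2·5; sub 6 for 5: 2·6^2 + 2·6; = 84; G_4 = 84−1 = 83
step 4: 83 = 2·6^2 + 6 + 5; sub 7 for 6: 2·7^2 + 7 + 5; = 110; G_5 = 110−1 = 109
step 5: 109 = 2·7^2 + 7 + 4; sub 8 for 7: 2·8^2 + 8 + 4; = 140; G_6 = 140−1 = 139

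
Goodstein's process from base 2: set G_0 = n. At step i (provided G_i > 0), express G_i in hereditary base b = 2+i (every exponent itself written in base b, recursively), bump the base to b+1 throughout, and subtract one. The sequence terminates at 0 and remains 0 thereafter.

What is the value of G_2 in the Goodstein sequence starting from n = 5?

base 2: 5 = 2^2 + 1; at 3: 3^3 + 1 = 28; next = 27
base 3: 27 = 3^3; at 4: 4^4 = 256; next = 255

255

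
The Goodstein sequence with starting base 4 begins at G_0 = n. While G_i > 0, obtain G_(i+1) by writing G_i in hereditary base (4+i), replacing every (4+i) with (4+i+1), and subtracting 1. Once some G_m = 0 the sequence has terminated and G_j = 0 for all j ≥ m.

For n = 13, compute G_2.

17

base 4: 13 = 3·4 + 1; at 5: 3·5 + 1 = 16; next = 15
base 5: 15 = 3·5; at 6: 3·6 = 18; next = 17
base 6: 17 = 2·6 + 5; at 7: 2·7 + 5 = 19; next = 18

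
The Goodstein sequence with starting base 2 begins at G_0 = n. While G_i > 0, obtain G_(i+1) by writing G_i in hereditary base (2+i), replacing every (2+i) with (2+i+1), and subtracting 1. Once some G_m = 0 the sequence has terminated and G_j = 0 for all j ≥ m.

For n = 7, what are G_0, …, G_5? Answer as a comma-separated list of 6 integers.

(0) 7|_2 = 2^2 + 2 + 1 ↦ 3^3 + 3 + 1|_3 = 31 ⇒ 30
(1) 30|_3 = 3^3 + 3 ↦ 4^4 + 4|_4 = 260 ⇒ 259
(2) 259|_4 = 4^4 + 3 ↦ 5^5 + 3|_5 = 3128 ⇒ 3127
(3) 3127|_5 = 5^5 + 2 ↦ 6^6 + 2|_6 = 46658 ⇒ 46657
(4) 46657|_6 = 6^6 + 1 ↦ 7^7 + 1|_7 = 823544 ⇒ 823543

7, 30, 259, 3127, 46657, 823543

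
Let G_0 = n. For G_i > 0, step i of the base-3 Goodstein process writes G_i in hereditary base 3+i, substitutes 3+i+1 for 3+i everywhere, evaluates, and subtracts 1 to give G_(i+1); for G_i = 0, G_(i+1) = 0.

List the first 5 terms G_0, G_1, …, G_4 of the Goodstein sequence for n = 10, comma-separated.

10, 16, 24, 27, 30

10 —HB3→ 3^2 + 1 —bump→ 4^2 + 1 = 17 —(−1)→ 16
16 —HB4→ 4^2 —bump→ 5^2 = 25 —(−1)→ 24
24 —HB5→ 4·5 + 4 —bump→ 4·6 + 4 = 28 —(−1)→ 27
27 —HB6→ 4·6 + 3 —bump→ 4·7 + 3 = 31 —(−1)→ 30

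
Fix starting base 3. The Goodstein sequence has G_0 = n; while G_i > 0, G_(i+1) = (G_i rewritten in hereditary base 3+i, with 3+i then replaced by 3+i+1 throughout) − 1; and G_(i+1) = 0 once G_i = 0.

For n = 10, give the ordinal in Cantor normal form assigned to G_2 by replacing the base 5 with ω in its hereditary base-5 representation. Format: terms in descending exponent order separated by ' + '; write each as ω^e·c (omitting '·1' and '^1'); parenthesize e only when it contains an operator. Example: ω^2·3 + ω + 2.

ω·4 + 4

[0] 10 ≡ 3^2 + 1 (base 3). Lift 4: 17. −1: 16.
[1] 16 ≡ 4^2 (base 4). Lift 5: 25. −1: 24.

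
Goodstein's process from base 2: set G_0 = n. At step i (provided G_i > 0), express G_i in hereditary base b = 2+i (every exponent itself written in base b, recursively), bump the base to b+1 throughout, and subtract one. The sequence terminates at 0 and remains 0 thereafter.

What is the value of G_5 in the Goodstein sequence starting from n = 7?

823543

base 2: 7 = 2^2 + 2 + 1; at 3: 3^3 + 3 + 1 = 31; next = 30
base 3: 30 = 3^3 + 3; at 4: 4^4 + 4 = 260; next = 259
base 4: 259 = 4^4 + 3; at 5: 5^5 + 3 = 3128; next = 3127
base 5: 3127 = 5^5 + 2; at 6: 6^6 + 2 = 46658; next = 46657
base 6: 46657 = 6^6 + 1; at 7: 7^7 + 1 = 823544; next = 823543
base 7: 823543 = 7^7; at 8: 8^8 = 16777216; next = 16777215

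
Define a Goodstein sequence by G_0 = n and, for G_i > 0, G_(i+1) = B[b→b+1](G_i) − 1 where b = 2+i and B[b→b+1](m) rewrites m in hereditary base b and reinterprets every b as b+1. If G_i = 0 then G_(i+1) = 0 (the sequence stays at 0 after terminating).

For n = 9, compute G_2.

i=0: 9 = 2^(2 + 1) + 1 (b=2); 2→3: 3^(3 + 1) + 1 = 82; 82−1 = 81
i=1: 81 = 3^(3 + 1) (b=3); 3→4: 4^(4 + 1) = 1024; 1024−1 = 1023
i=2: 1023 = 3·4^4 + 3·4^3 + 3·4^2 + 3·4 + 3 (b=4); 4→5: 3·5^5 + 3·5^3 + 3·5^2 + 3·5 + 3 = 9843; 9843−1 = 9842

1023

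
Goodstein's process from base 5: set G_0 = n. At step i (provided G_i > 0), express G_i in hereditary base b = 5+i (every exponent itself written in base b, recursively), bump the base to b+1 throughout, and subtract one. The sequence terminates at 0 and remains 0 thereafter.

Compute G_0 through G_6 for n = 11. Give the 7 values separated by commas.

i=0: 11 = 2·5 + 1 (b=5); 5→6: 2·6 + 1 = 13; 13−1 = 12
i=1: 12 = 2·6 (b=6); 6→7: 2·7 = 14; 14−1 = 13
i=2: 13 = 7 + 6 (b=7); 7→8: 8 + 6 = 14; 14−1 = 13
i=3: 13 = 8 + 5 (b=8); 8→9: 9 + 5 = 14; 14−1 = 13
i=4: 13 = 9 + 4 (b=9); 9→10: 10 + 4 = 14; 14−1 = 13
i=5: 13 = 10 + 3 (b=10); 10→11: 11 + 3 = 14; 14−1 = 13

11, 12, 13, 13, 13, 13, 13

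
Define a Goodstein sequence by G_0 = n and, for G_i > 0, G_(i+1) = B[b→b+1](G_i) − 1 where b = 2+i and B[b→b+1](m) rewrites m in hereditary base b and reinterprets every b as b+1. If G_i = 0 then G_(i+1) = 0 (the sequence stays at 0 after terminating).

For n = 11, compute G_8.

G_0=11  [base 2] 2^(2 + 1) + 2 + 1  →[2↦3]→  3^(3 + 1) + 3 + 1 = 85  −1 ⇒ G_1=84
G_1=84  [base 3] 3^(3 + 1) + 3  →[3↦4]→  4^(4 + 1) + 4 = 1028  −1 ⇒ G_2=1027
G_2=1027  [base 4] 4^(4 + 1) + 3  →[4↦5]→  5^(5 + 1) + 3 = 15628  −1 ⇒ G_3=15627
G_3=15627  [base 5] 5^(5 + 1) + 2  →[5↦6]→  6^(6 + 1) + 2 = 279938  −1 ⇒ G_4=279937
G_4=279937  [base 6] 6^(6 + 1) + 1  →[6↦7]→  7^(7 + 1) + 1 = 5764802  −1 ⇒ G_5=5764801
G_5=5764801  [base 7] 7^(7 + 1)  →[7↦8]→  8^(8 + 1) = 134217728  −1 ⇒ G_6=134217727
G_6=134217727  [base 8] 7·8^8 + 7·8^7 + 7·8^6 + 7·8^5 + 7·8^4 + 7·8^3 + 7·8^2 + 7·8 + 7  →[8↦9]→  7·9^9 + 7·9^7 + 7·9^6 + 7·9^5 + 7·9^4 + 7·9^3 + 7·9^2 + 7·9 + 7 = 2749609303  −1 ⇒ G_7=2749609302
G_7=2749609302  [base 9] 7·9^9 + 7·9^7 + 7·9^6 + 7·9^5 + 7·9^4 + 7·9^3 + 7·9^2 + 7·9 + 6  →[9↦10]→  7·10^10 + 7·10^7 + 7·10^6 + 7·10^5 + 7·10^4 + 7·10^3 + 7·10^2 + 7·10 + 6 = 70077777776  −1 ⇒ G_8=70077777775
G_8=70077777775  [base 10] 7·10^10 + 7·10^7 + 7·10^6 + 7·10^5 + 7·10^4 + 7·10^3 + 7·10^2 + 7·10 + 5  →[10↦11]→  7·11^11 + 7·11^7 + 7·11^6 + 7·11^5 + 7·11^4 + 7·11^3 + 7·11^2 + 7·11 + 5 = 1997331745491  −1 ⇒ G_9=1997331745490

70077777775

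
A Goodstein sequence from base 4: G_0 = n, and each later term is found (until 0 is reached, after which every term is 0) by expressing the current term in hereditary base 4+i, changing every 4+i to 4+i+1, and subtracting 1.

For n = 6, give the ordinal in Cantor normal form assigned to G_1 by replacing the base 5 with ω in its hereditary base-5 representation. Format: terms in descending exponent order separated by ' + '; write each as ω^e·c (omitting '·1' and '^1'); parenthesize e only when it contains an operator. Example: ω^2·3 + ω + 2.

6 —HB4→ 4 + 2 —bump→ 5 + 2 = 7 —(−1)→ 6
6 —HB5→ 5 + 1 —bump→ 6 + 1 = 7 —(−1)→ 6

ω + 1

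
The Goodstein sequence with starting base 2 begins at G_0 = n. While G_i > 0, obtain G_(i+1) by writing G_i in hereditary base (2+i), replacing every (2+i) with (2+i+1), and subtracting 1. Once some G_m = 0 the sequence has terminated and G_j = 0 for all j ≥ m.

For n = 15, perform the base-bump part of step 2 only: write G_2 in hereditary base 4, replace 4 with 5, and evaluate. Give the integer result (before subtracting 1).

18753

15 —HB2→ 2^(2 + 1) + 2^2 + 2 + 1 —bump→ 3^(3 + 1) + 3^3 + 3 + 1 = 112 —(−1)→ 111
111 —HB3→ 3^(3 + 1) + 3^3 + 3 —bump→ 4^(4 + 1) + 4^4 + 4 = 1284 —(−1)→ 1283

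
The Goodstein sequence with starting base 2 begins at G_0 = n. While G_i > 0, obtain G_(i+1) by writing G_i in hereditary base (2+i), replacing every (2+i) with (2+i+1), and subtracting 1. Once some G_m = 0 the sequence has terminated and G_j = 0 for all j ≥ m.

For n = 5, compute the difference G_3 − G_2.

[0] 5 ≡ 2^2 + 1 (base 2). Lift 3: 28. −1: 27.
[1] 27 ≡ 3^3 (base 3). Lift 4: 256. −1: 255.
[2] 255 ≡ 3·4^3 + 3·4^2 + 3·4 + 3 (base 4). Lift 5: 468. −1: 467.

212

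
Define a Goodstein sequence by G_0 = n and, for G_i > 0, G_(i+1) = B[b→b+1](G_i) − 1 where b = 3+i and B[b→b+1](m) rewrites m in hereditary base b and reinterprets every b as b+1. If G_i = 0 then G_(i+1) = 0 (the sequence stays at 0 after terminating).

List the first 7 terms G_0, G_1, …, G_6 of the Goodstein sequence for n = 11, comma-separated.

i=0: 11 = 3^2 + 2 (b=3); 3→4: 4^2 + 2 = 18; 18−1 = 17
i=1: 17 = 4^2 + 1 (b=4); 4→5: 5^2 + 1 = 26; 26−1 = 25
i=2: 25 = 5^2 (b=5); 5→6: 6^2 = 36; 36−1 = 35
i=3: 35 = 5·6 + 5 (b=6); 6→7: 5·7 + 5 = 40; 40−1 = 39
i=4: 39 = 5·7 + 4 (b=7); 7→8: 5·8 + 4 = 44; 44−1 = 43
i=5: 43 = 5·8 + 3 (b=8); 8→9: 5·9 + 3 = 48; 48−1 = 47

11, 17, 25, 35, 39, 43, 47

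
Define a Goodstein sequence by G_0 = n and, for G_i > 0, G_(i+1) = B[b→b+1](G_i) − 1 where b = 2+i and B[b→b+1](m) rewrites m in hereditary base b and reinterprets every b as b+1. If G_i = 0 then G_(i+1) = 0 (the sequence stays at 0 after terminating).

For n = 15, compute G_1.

111

step 0: 15 = 2^(2 + 1) + 2^2 + 2 + 1; sub 3 for 2: 3^(3 + 1) + 3^3 + 3 + 1; = 112; G_1 = 112−1 = 111
step 1: 111 = 3^(3 + 1) + 3^3 + 3; sub 4 for 3: 4^(4 + 1) + 4^4 + 4; = 1284; G_2 = 1284−1 = 1283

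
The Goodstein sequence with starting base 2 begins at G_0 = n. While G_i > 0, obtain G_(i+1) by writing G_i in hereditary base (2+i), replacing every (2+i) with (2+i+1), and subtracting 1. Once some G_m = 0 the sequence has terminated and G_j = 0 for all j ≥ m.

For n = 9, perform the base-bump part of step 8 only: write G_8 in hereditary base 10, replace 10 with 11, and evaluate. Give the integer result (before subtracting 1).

i=0: 9 = 2^(2 + 1) + 1 (b=2); 2→3: 3^(3 + 1) + 1 = 82; 82−1 = 81
i=1: 81 = 3^(3 + 1) (b=3); 3→4: 4^(4 + 1) = 1024; 1024−1 = 1023
i=2: 1023 = 3·4^4 + 3·4^3 + 3·4^2 + 3·4 + 3 (b=4); 4→5: 3·5^5 + 3·5^3 + 3·5^2 + 3·5 + 3 = 9843; 9843−1 = 9842
i=3: 9842 = 3·5^5 + 3·5^3 + 3·5^2 + 3·5 + 2 (b=5); 5→6: 3·6^6 + 3·6^3 + 3·6^2 + 3·6 + 2 = 140744; 140744−1 = 140743
i=4: 140743 = 3·6^6 + 3·6^3 + 3·6^2 + 3·6 + 1 (b=6); 6→7: 3·7^7 + 3·7^3 + 3·7^2 + 3·7 + 1 = 2471827; 2471827−1 = 2471826
i=5: 2471826 = 3·7^7 + 3·7^3 + 3·7^2 + 3·7 (b=7); 7→8: 3·8^8 + 3·8^3 + 3·8^2 + 3·8 = 50333400; 50333400−1 = 50333399
i=6: 50333399 = 3·8^8 + 3·8^3 + 3·8^2 + 2·8 + 7 (b=8); 8→9: 3·9^9 + 3·9^3 + 3·9^2 + 2·9 + 7 = 1162263922; 1162263922−1 = 1162263921
i=7: 1162263921 = 3·9^9 + 3·9^3 + 3·9^2 + 2·9 + 6 (b=9); 9→10: 3·10^10 + 3·10^3 + 3·10^2 + 2·10 + 6 = 30000003326; 30000003326−1 = 30000003325
i=8: 30000003325 = 3·10^10 + 3·10^3 + 3·10^2 + 2·10 + 5 (b=10); 10→11: 3·11^11 + 3·11^3 + 3·11^2 + 2·11 + 5 = 855935016216; 855935016216−1 = 855935016215

855935016216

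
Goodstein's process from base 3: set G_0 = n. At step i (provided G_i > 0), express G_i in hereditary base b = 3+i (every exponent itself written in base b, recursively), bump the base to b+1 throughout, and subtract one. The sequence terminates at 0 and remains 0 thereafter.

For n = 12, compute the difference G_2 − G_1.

base 3: 12 = 3^2 + 3; at 4: 4^2 + 4 = 20; next = 19
base 4: 19 = 4^2 + 3; at 5: 5^2 + 3 = 28; next = 27

8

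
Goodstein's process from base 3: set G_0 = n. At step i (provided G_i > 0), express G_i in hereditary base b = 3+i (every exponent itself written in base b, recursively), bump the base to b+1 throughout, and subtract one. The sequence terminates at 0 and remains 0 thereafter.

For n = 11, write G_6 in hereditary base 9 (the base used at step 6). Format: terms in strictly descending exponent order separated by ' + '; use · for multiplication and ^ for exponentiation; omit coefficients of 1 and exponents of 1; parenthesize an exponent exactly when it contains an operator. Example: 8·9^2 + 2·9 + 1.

5·9 + 2

11 —HB3→ 3^2 + 2 —bump→ 4^2 + 2 = 18 —(−1)→ 17
17 —HB4→ 4^2 + 1 —bump→ 5^2 + 1 = 26 —(−1)→ 25
25 —HB5→ 5^2 —bump→ 6^2 = 36 —(−1)→ 35
35 —HB6→ 5·6 + 5 —bump→ 5·7 + 5 = 40 —(−1)→ 39
39 —HB7→ 5·7 + 4 —bump→ 5·8 + 4 = 44 —(−1)→ 43
43 —HB8→ 5·8 + 3 —bump→ 5·9 + 3 = 48 —(−1)→ 47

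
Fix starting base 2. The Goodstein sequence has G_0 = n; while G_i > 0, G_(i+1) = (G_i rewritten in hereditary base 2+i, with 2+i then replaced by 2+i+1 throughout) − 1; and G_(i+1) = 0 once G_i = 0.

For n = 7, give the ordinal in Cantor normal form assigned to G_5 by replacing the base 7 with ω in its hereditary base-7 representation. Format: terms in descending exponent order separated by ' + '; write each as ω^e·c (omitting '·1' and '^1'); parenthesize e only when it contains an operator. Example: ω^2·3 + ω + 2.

step 0: 7 = 2^2 + 2 + 1; sub 3 for 2: 3^3 + 3 + 1; = 31; G_1 = 31−1 = 30
step 1: 30 = 3^3 + 3; sub 4 for 3: 4^4 + 4; = 260; G_2 = 260−1 = 259
step 2: 259 = 4^4 + 3; sub 5 for 4: 5^5 + 3; = 3128; G_3 = 3128−1 = 3127
step 3: 3127 = 5^5 + 2; sub 6 for 5: 6^6 + 2; = 46658; G_4 = 46658−1 = 46657
step 4: 46657 = 6^6 + 1; sub 7 for 6: 7^7 + 1; = 823544; G_5 = 823544−1 = 823543

ω^ω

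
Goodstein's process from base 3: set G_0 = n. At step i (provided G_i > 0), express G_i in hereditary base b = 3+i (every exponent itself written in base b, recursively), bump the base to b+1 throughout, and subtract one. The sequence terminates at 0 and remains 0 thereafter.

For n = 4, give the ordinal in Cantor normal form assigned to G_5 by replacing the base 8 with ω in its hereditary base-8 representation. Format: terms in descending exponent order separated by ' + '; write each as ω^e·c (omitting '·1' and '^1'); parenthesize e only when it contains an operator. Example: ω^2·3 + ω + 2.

1

G_0 = 4. HB_3(4) = 3 + 1. Bump = 5. G_1 = 4.
G_1 = 4. HB_4(4) = 4. Bump = 5. G_2 = 4.
G_2 = 4. HB_5(4) = 4. Bump = 4. G_3 = 3.
G_3 = 3. HB_6(3) = 3. Bump = 3. G_4 = 2.
G_4 = 2. HB_7(2) = 2. Bump = 2. G_5 = 1.
G_5 = 1. HB_8(1) = 1. Bump = 1. G_6 = 0.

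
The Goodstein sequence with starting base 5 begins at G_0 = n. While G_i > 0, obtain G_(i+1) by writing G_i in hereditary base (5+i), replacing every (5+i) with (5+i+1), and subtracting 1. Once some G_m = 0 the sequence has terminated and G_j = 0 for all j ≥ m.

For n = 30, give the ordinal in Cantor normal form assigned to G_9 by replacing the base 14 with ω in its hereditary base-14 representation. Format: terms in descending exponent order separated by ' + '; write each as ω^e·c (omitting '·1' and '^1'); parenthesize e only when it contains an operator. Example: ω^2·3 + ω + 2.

30 —HB5→ 5^2 + 5 —bump→ 6^2 + 6 = 42 —(−1)→ 41
41 —HB6→ 6^2 + 5 —bump→ 7^2 + 5 = 54 —(−1)→ 53
53 —HB7→ 7^2 + 4 —bump→ 8^2 + 4 = 68 —(−1)→ 67
67 —HB8→ 8^2 + 3 —bump→ 9^2 + 3 = 84 —(−1)→ 83
83 —HB9→ 9^2 + 2 —bump→ 10^2 + 2 = 102 —(−1)→ 101
101 —HB10→ 10^2 + 1 —bump→ 11^2 + 1 = 122 —(−1)→ 121
121 —HB11→ 11^2 —bump→ 12^2 = 144 —(−1)→ 143
143 —HB12→ 11·12 + 11 —bump→ 11·13 + 11 = 154 —(−1)→ 153
153 —HB13→ 11·13 + 10 —bump→ 11·14 + 10 = 164 —(−1)→ 163

ω·11 + 9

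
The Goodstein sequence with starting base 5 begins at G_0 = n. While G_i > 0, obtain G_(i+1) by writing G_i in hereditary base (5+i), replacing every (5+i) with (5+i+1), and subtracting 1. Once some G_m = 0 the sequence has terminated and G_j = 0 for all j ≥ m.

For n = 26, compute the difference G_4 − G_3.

step 0: 26 = 5^2 + 1; sub 6 for 5: 6^2 + 1; = 37; G_1 = 37−1 = 36
step 1: 36 = 6^2; sub 7 for 6: 7^2; = 49; G_2 = 49−1 = 48
step 2: 48 = 6·7 + 6; sub 8 for 7: 6·8 + 6; = 54; G_3 = 54−1 = 53
step 3: 53 = 6·8 + 5; sub 9 for 8: 6·9 + 5; = 59; G_4 = 59−1 = 58

5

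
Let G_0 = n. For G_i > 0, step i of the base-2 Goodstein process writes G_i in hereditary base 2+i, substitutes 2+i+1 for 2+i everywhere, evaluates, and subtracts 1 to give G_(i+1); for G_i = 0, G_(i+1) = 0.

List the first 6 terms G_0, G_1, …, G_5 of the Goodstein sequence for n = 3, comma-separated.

i=0: 3 = 2 + 1 (b=2); 2→3: 3 + 1 = 4; 4−1 = 3
i=1: 3 = 3 (b=3); 3→4: 4 = 4; 4−1 = 3
i=2: 3 = 3 (b=4); 4→5: 3 = 3; 3−1 = 2
i=3: 2 = 2 (b=5); 5→6: 2 = 2; 2−1 = 1
i=4: 1 = 1 (b=6); 6→7: 1 = 1; 1−1 = 0

3, 3, 3, 2, 1, 0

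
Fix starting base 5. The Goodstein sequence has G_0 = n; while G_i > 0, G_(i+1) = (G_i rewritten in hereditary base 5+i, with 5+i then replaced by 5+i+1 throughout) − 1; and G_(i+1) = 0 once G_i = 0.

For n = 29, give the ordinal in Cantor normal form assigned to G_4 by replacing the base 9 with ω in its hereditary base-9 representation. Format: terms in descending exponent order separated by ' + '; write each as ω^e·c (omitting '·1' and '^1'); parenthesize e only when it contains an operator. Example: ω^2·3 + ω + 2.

(0) 29|_5 = 5^2 + 4 ↦ 6^2 + 4|_6 = 40 ⇒ 39
(1) 39|_6 = 6^2 + 3 ↦ 7^2 + 3|_7 = 52 ⇒ 51
(2) 51|_7 = 7^2 + 2 ↦ 8^2 + 2|_8 = 66 ⇒ 65
(3) 65|_8 = 8^2 + 1 ↦ 9^2 + 1|_9 = 82 ⇒ 81

ω^2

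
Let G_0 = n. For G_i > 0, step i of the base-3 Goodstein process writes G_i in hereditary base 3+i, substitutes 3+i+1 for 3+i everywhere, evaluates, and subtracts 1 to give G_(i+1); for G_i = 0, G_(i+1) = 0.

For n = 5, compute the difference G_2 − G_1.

G_0 = 5. HB_3(5) = 3 + 2. Bump = 6. G_1 = 5.
G_1 = 5. HB_4(5) = 4 + 1. Bump = 6. G_2 = 5.

0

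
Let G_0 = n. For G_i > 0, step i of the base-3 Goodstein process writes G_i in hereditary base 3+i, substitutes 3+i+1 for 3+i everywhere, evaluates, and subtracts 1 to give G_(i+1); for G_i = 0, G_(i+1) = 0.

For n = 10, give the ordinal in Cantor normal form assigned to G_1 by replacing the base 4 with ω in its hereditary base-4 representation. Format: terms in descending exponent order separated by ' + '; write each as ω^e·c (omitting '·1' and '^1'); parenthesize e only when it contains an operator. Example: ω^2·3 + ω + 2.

G_0 = 10. HB_3(10) = 3^2 + 1. Bump = 17. G_1 = 16.
G_1 = 16. HB_4(16) = 4^2. Bump = 25. G_2 = 24.

ω^2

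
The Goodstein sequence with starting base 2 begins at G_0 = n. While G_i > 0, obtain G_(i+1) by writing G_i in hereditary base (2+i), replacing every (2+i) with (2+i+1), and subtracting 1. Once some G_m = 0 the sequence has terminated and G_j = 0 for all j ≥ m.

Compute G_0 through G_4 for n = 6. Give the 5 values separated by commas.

6, 29, 257, 3125, 46655

6 —HB2→ 2^2 + 2 —bump→ 3^3 + 3 = 30 —(−1)→ 29
29 —HB3→ 3^3 + 2 —bump→ 4^4 + 2 = 258 —(−1)→ 257
257 —HB4→ 4^4 + 1 —bump→ 5^5 + 1 = 3126 —(−1)→ 3125
3125 —HB5→ 5^5 —bump→ 6^6 = 46656 —(−1)→ 46655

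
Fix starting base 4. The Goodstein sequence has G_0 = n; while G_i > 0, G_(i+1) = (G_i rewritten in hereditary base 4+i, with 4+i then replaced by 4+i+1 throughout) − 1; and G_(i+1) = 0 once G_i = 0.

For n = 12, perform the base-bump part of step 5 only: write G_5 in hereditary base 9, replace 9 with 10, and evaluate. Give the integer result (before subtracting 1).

20

step 0: 12 = 3·4; sub 5 for 4: 3·5; = 15; G_1 = 15−1 = 14
step 1: 14 = 2·5 + 4; sub 6 for 5: 2·6 + 4; = 16; G_2 = 16−1 = 15
step 2: 15 = 2·6 + 3; sub 7 for 6: 2·7 + 3; = 17; G_3 = 17−1 = 16
step 3: 16 = 2·7 + 2; sub 8 for 7: 2·8 + 2; = 18; G_4 = 18−1 = 17
step 4: 17 = 2·8 + 1; sub 9 for 8: 2·9 + 1; = 19; G_5 = 19−1 = 18
step 5: 18 = 2·9; sub 10 for 9: 2·10; = 20; G_6 = 20−1 = 19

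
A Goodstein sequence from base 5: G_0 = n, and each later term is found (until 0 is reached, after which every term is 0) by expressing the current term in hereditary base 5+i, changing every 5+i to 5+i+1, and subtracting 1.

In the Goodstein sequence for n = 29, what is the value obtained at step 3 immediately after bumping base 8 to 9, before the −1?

82

G_0=29  [base 5] 5^2 + 4  →[5↦6]→  6^2 + 4 = 40  −1 ⇒ G_1=39
G_1=39  [base 6] 6^2 + 3  →[6↦7]→  7^2 + 3 = 52  −1 ⇒ G_2=51
G_2=51  [base 7] 7^2 + 2  →[7↦8]→  8^2 + 2 = 66  −1 ⇒ G_3=65
G_3=65  [base 8] 8^2 + 1  →[8↦9]→  9^2 + 1 = 82  −1 ⇒ G_4=81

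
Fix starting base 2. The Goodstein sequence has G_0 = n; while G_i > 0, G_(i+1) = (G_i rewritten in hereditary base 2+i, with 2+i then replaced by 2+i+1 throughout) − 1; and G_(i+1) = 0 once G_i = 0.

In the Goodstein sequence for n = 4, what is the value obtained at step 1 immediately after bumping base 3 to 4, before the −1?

4 —HB2→ 2^2 —bump→ 3^3 = 27 —(−1)→ 26
26 —HB3→ 2·3^2 + 2·3 + 2 —bump→ 2·4^2 + 2·4 + 2 = 42 —(−1)→ 41

42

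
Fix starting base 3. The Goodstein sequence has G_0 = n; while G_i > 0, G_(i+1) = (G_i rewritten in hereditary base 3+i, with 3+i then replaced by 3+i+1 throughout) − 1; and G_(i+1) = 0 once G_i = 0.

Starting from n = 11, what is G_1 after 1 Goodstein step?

17

(0) 11|_3 = 3^2 + 2 ↦ 4^2 + 2|_4 = 18 ⇒ 17
(1) 17|_4 = 4^2 + 1 ↦ 5^2 + 1|_5 = 26 ⇒ 25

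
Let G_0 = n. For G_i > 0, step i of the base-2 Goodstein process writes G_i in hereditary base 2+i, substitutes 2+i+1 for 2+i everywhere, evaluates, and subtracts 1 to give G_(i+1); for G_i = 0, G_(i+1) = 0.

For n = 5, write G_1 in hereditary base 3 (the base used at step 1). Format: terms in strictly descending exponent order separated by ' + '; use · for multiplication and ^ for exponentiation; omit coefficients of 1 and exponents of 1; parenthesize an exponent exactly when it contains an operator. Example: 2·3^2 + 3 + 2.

G_0 = 5. HB_2(5) = 2^2 + 1. Bump = 28. G_1 = 27.
G_1 = 27. HB_3(27) = 3^3. Bump = 256. G_2 = 255.

3^3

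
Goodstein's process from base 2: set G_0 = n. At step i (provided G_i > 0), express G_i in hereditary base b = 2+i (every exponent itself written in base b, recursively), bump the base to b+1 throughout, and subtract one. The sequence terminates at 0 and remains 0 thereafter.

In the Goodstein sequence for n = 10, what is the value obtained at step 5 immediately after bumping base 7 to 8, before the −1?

10 —HB2→ 2^(2 + 1) + 2 —bump→ 3^(3 + 1) + 3 = 84 —(−1)→ 83
83 —HB3→ 3^(3 + 1) + 2 —bump→ 4^(4 + 1) + 2 = 1026 —(−1)→ 1025
1025 —HB4→ 4^(4 + 1) + 1 —bump→ 5^(5 + 1) + 1 = 15626 —(−1)→ 15625
15625 —HB5→ 5^(5 + 1) —bump→ 6^(6 + 1) = 279936 —(−1)→ 279935
279935 —HB6→ 5·6^6 + 5·6^5 + 5·6^4 + 5·6^3 + 5·6^2 + 5·6 + 5 —bump→ 5·7^7 + 5·7^5 + 5·7^4 + 5·7^3 + 5·7^2 + 5·7 + 5 = 4215755 —(−1)→ 4215754
4215754 —HB7→ 5·7^7 + 5·7^5 + 5·7^4 + 5·7^3 + 5·7^2 + 5·7 + 4 —bump→ 5·8^8 + 5·8^5 + 5·8^4 + 5·8^3 + 5·8^2 + 5·8 + 4 = 84073324 —(−1)→ 84073323

84073324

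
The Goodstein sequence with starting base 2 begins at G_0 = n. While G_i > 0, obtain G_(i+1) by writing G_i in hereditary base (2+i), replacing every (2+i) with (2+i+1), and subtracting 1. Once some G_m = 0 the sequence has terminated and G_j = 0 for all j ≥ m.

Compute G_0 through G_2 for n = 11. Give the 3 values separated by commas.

11, 84, 1027

step 0: 11 = 2^(2 + 1) + 2 + 1; sub 3 for 2: 3^(3 + 1) + 3 + 1; = 85; G_1 = 85−1 = 84
step 1: 84 = 3^(3 + 1) + 3; sub 4 for 3: 4^(4 + 1) + 4; = 1028; G_2 = 1028−1 = 1027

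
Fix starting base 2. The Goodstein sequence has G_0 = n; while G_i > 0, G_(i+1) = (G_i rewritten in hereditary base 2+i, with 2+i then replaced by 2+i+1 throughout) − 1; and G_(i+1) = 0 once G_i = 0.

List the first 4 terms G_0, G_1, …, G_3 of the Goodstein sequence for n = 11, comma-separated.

base 2: 11 = 2^(2 + 1) + 2 + 1; at 3: 3^(3 + 1) + 3 + 1 = 85; next = 84
base 3: 84 = 3^(3 + 1) + 3; at 4: 4^(4 + 1) + 4 = 1028; next = 1027
base 4: 1027 = 4^(4 + 1) + 3; at 5: 5^(5 + 1) + 3 = 15628; next = 15627

11, 84, 1027, 15627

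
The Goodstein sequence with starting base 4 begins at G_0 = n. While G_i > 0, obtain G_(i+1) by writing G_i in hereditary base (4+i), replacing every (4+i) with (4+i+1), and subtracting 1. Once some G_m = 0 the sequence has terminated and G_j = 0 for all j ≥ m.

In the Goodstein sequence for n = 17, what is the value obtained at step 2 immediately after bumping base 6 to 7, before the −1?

40

G_0=17  [base 4] 4^2 + 1  →[4↦5]→  5^2 + 1 = 26  −1 ⇒ G_1=25
G_1=25  [base 5] 5^2  →[5↦6]→  6^2 = 36  −1 ⇒ G_2=35
G_2=35  [base 6] 5·6 + 5  →[6↦7]→  5·7 + 5 = 40  −1 ⇒ G_3=39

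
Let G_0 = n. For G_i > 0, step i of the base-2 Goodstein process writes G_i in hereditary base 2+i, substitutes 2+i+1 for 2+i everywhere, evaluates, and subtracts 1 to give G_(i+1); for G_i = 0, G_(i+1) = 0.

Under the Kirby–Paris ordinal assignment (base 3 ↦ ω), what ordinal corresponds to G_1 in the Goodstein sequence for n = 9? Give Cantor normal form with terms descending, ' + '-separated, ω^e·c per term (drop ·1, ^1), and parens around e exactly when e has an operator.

ω^(ω + 1)

base 2: 9 = 2^(2 + 1) + 1; at 3: 3^(3 + 1) + 1 = 82; next = 81
base 3: 81 = 3^(3 + 1); at 4: 4^(4 + 1) = 1024; next = 1023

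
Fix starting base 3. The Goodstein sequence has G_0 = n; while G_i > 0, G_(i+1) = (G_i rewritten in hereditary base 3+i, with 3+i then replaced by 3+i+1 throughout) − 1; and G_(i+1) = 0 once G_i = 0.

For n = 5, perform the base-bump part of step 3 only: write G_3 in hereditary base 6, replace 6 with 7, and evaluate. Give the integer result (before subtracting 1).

5

G_0=5  [base 3] 3 + 2  →[3↦4]→  4 + 2 = 6  −1 ⇒ G_1=5
G_1=5  [base 4] 4 + 1  →[4↦5]→  5 + 1 = 6  −1 ⇒ G_2=5
G_2=5  [base 5] 5  →[5↦6]→  6 = 6  −1 ⇒ G_3=5
G_3=5  [base 6] 5  →[6↦7]→  5 = 5  −1 ⇒ G_4=4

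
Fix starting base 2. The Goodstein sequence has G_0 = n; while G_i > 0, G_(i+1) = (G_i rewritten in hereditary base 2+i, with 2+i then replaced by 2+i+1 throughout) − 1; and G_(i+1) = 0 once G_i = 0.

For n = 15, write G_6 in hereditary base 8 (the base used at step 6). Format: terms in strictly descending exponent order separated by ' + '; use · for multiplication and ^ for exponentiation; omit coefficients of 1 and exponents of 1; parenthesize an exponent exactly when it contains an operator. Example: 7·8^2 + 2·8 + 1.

[0] 15 ≡ 2^(2 + 1) + 2^2 + 2 + 1 (base 2). Lift 3: 112. −1: 111.
[1] 111 ≡ 3^(3 + 1) + 3^3 + 3 (base 3). Lift 4: 1284. −1: 1283.
[2] 1283 ≡ 4^(4 + 1) + 4^4 + 3 (base 4). Lift 5: 18753. −1: 18752.
[3] 18752 ≡ 5^(5 + 1) + 5^5 + 2 (base 5). Lift 6: 326594. −1: 326593.
[4] 326593 ≡ 6^(6 + 1) + 6^6 + 1 (base 6). Lift 7: 6588345. −1: 6588344.
[5] 6588344 ≡ 7^(7 + 1) + 7^7 (base 7). Lift 8: 150994944. −1: 150994943.
[6] 150994943 ≡ 8^(8 + 1) + 7·8^7 + 7·8^6 + 7·8^5 + 7·8^4 + 7·8^3 + 7·8^2 + 7·8 + 7 (base 8). Lift 9: 3524450281. −1: 3524450280.

8^(8 + 1) + 7·8^7 + 7·8^6 + 7·8^5 + 7·8^4 + 7·8^3 + 7·8^2 + 7·8 + 7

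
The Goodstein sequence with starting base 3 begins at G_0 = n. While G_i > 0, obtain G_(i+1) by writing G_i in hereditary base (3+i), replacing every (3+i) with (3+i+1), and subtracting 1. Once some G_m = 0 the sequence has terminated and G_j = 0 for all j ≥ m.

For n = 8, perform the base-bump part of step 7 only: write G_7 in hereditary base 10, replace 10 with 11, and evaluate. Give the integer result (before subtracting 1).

12

step 0: 8 = 2·3 + 2; sub 4 for 3: 2·4 + 2; = 10; G_1 = 10−1 = 9
step 1: 9 = 2·4 + 1; sub 5 for 4: 2·5 + 1; = 11; G_2 = 11−1 = 10
step 2: 10 = 2·5; sub 6 for 5: 2·6; = 12; G_3 = 12−1 = 11
step 3: 11 = 6 + 5; sub 7 for 6: 7 + 5; = 12; G_4 = 12−1 = 11
step 4: 11 = 7 + 4; sub 8 for 7: 8 + 4; = 12; G_5 = 12−1 = 11
step 5: 11 = 8 + 3; sub 9 for 8: 9 + 3; = 12; G_6 = 12−1 = 11
step 6: 11 = 9 + 2; sub 10 for 9: 10 + 2; = 12; G_7 = 12−1 = 11
step 7: 11 = 10 + 1; sub 11 for 10: 11 + 1; = 12; G_8 = 12−1 = 11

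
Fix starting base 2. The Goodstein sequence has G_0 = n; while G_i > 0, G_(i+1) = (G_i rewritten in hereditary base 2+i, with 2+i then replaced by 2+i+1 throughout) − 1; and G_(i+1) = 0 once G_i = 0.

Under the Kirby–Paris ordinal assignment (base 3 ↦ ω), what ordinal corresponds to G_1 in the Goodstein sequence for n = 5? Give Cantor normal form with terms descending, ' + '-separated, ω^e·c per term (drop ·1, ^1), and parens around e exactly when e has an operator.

base 2: 5 = 2^2 + 1; at 3: 3^3 + 1 = 28; next = 27
base 3: 27 = 3^3; at 4: 4^4 = 256; next = 255

ω^ω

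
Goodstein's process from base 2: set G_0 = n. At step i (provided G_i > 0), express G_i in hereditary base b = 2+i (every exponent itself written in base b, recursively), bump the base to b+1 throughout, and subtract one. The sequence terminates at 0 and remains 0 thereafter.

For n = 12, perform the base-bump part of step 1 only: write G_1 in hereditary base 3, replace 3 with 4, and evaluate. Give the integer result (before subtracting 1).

[0] 12 ≡ 2^(2 + 1) + 2^2 (base 2). Lift 3: 108. −1: 107.
[1] 107 ≡ 3^(3 + 1) + 2·3^2 + 2·3 + 2 (base 3). Lift 4: 1066. −1: 1065.

1066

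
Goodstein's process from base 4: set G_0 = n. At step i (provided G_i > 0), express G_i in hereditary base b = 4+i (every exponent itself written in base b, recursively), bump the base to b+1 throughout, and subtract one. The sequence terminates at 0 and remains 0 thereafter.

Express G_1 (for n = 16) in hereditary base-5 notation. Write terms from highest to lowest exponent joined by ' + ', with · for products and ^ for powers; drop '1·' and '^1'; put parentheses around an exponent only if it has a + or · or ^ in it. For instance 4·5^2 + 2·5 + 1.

16 —HB4→ 4^2 —bump→ 5^2 = 25 —(−1)→ 24
24 —HB5→ 4·5 + 4 —bump→ 4·6 + 4 = 28 —(−1)→ 27

4·5 + 4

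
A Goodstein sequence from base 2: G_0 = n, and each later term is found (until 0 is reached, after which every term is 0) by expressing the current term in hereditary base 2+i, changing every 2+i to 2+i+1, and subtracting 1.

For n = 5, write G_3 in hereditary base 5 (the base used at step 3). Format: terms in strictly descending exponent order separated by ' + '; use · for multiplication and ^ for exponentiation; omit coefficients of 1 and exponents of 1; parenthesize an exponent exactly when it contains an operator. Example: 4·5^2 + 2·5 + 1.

3·5^3 + 3·5^2 + 3·5 + 2

base 2: 5 = 2^2 + 1; at 3: 3^3 + 1 = 28; next = 27
base 3: 27 = 3^3; at 4: 4^4 = 256; next = 255
base 4: 255 = 3·4^3 + 3·4^2 + 3·4 + 3; at 5: 3·5^3 + 3·5^2 + 3·5 + 3 = 468; next = 467
base 5: 467 = 3·5^3 + 3·5^2 + 3·5 + 2; at 6: 3·6^3 + 3·6^2 + 3·6 + 2 = 776; next = 775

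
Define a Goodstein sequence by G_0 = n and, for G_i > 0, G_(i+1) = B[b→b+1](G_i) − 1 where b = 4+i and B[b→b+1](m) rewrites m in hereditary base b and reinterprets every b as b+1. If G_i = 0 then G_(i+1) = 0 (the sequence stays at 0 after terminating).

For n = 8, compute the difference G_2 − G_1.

0

[0] 8 ≡ 2·4 (base 4). Lift 5: 10. −1: 9.
[1] 9 ≡ 5 + 4 (base 5). Lift 6: 10. −1: 9.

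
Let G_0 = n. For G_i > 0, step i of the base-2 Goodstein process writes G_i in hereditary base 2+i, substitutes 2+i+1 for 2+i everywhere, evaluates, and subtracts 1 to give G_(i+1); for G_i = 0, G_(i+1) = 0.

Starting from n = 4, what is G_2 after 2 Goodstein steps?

41

step 0: 4 = 2^2; sub 3 for 2: 3^3; = 27; G_1 = 27−1 = 26
step 1: 26 = 2·3^2 + 2·3 + 2; sub 4 for 3: 2·4^2 + 2·4 + 2; = 42; G_2 = 42−1 = 41
step 2: 41 = 2·4^2 + 2·4 + 1; sub 5 for 4: 2·5^2 + 2·5 + 1; = 61; G_3 = 61−1 = 60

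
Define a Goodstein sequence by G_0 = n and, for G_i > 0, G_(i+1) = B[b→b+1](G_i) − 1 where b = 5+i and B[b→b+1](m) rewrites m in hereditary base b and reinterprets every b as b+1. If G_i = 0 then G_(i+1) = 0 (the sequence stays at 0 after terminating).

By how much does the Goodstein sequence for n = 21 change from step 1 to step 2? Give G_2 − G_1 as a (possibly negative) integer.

3

21 —HB5→ 4·5 + 1 —bump→ 4·6 + 1 = 25 —(−1)→ 24
24 —HB6→ 4·6 —bump→ 4·7 = 28 —(−1)→ 27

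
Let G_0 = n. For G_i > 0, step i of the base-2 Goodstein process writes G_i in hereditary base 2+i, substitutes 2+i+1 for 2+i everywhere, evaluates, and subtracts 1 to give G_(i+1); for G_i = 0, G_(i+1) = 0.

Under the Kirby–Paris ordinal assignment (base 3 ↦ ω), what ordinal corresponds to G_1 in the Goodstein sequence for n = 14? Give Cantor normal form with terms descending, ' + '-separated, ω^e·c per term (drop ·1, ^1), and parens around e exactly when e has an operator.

i=0: 14 = 2^(2 + 1) + 2^2 + 2 (b=2); 2→3: 3^(3 + 1) + 3^3 + 3 = 111; 111−1 = 110
i=1: 110 = 3^(3 + 1) + 3^3 + 2 (b=3); 3→4: 4^(4 + 1) + 4^4 + 2 = 1282; 1282−1 = 1281

ω^(ω + 1) + ω^ω + 2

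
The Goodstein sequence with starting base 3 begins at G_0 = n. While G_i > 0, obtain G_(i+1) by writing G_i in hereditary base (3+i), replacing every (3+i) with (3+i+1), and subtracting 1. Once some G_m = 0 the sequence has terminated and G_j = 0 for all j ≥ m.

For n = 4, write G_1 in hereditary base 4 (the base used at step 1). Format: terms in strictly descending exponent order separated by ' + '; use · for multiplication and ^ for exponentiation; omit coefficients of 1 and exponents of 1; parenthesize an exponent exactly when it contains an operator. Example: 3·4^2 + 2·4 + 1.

4

4 —HB3→ 3 + 1 —bump→ 4 + 1 = 5 —(−1)→ 4
4 —HB4→ 4 —bump→ 5 = 5 —(−1)→ 4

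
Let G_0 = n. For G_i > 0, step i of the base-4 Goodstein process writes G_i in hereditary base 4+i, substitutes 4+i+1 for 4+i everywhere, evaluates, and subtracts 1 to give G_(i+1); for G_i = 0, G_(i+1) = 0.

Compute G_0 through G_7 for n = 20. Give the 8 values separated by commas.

step 0: 20 = 4^2 + 4; sub 5 for 4: 5^2 + 5; = 30; G_1 = 30−1 = 29
step 1: 29 = 5^2 + 4; sub 6 for 5: 6^2 + 4; = 40; G_2 = 40−1 = 39
step 2: 39 = 6^2 + 3; sub 7 for 6: 7^2 + 3; = 52; G_3 = 52−1 = 51
step 3: 51 = 7^2 + 2; sub 8 for 7: 8^2 + 2; = 66; G_4 = 66−1 = 65
step 4: 65 = 8^2 + 1; sub 9 for 8: 9^2 + 1; = 82; G_5 = 82−1 = 81
step 5: 81 = 9^2; sub 10 for 9: 10^2; = 100; G_6 = 100−1 = 99
step 6: 99 = 9·10 + 9; sub 11 for 10: 9·11 + 9; = 108; G_7 = 108−1 = 107

20, 29, 39, 51, 65, 81, 99, 107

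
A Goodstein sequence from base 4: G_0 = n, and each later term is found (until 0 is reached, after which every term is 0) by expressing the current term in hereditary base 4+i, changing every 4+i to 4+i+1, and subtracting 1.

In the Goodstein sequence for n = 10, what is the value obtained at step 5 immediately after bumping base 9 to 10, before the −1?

14

step 0: 10 = 2·4 + 2; sub 5 for 4: 2·5 + 2; = 12; G_1 = 12−1 = 11
step 1: 11 = 2·5 + 1; sub 6 for 5: 2·6 + 1; = 13; G_2 = 13−1 = 12
step 2: 12 = 2·6; sub 7 for 6: 2·7; = 14; G_3 = 14−1 = 13
step 3: 13 = 7 + 6; sub 8 for 7: 8 + 6; = 14; G_4 = 14−1 = 13
step 4: 13 = 8 + 5; sub 9 for 8: 9 + 5; = 14; G_5 = 14−1 = 13
step 5: 13 = 9 + 4; sub 10 for 9: 10 + 4; = 14; G_6 = 14−1 = 13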